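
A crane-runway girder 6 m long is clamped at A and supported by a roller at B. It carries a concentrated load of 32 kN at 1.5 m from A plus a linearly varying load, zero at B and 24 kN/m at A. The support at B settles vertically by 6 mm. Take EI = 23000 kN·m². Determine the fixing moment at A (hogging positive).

M_A = 100.6 kN·m

Remove the prop at B; the released (primary) structure is a cantilever built in at A.
Deflection at B on the released cantilever, summing each load's contribution:
  point load 32 at a = 1.5: Pa²(3L − a)/(6EI) = 198/EI
  triangular load, peak 24 at the fixed end: w₀L⁴/(30EI) = 1037/EI
  δ_0 = 1235/EI
Flexibility coefficient — unit upward force at B: δ_{BB} = L³/(3EI) = 72/EI.
With EI = 23000 kN·m²: δ_0 = 0.053687 m and δ_{BB} = 0.00313 m/kN.
Compatibility — the beam at B must follow the support down by 0.006 m: δ_0 − R_B·δ_{BB} = 0.006, so R_B = (0.053687 − 0.006)/0.00313 = 15.23 kN.
Moment equilibrium about A: M_A = Σ(load moments about A) − R_B·L = 192 − 15.23×6 = 100.6 kN·m.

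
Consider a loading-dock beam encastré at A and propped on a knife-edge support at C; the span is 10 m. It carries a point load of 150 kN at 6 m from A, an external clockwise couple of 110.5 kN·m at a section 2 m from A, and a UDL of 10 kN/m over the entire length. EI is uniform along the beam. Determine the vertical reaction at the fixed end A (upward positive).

R_A = 141.7 kN

Take the reaction at C as the redundant and release it; the primary structure is a cantilever fixed at A.
Downward deflection at the released point C due to the loads:
  point load 150 at a = 6: Pa²(3L − a)/(6EI) = 21600/EI
  clockwise couple 110.5 at a = 2: M₀a(2L − a)/(2EI) = 1989/EI
  UDL 10: wL⁴/(8EI) = 12500/EI
  δ_0 = 36089/EI
Tip deflection under a unit load at C: L³/(3EI) = 333.3/EI.
Compatibility at C: δ_0 − R_C·δ_{CC} = 0, so R_C = 36089/333.3 = 108.3 kN.
Vertical equilibrium: R_A = ΣP − R_C = 250 − 108.3 = 141.7 kN.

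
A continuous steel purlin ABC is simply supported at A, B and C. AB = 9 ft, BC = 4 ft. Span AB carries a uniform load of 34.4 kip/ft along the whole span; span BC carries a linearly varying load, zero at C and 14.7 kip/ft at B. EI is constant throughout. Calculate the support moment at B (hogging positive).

Insert a hinge at B; M_B is the redundant, and each span becomes simply supported.
Rotations at B on the released spans (each span's end-slope, ×1/EI):
  span AB: UDL 34.4: wL³/(24EI) = 1045/EI
  span BC: triangular load, peak 14.7: w₀L³/(45EI) = 20.91/EI
  relative rotation θ_0 = (1045 + 20.91)/EI = 1066/EI
A unit hogging moment at B produces rotation L₁/(3EI) + L₂/(3EI) = 4.333/EI.
Slope continuity at B: θ_0 = M_B·4.333/EI, so M_B = 1066/4.333 = 246 kip·ft (hogging).

M_B = 246 kip·ft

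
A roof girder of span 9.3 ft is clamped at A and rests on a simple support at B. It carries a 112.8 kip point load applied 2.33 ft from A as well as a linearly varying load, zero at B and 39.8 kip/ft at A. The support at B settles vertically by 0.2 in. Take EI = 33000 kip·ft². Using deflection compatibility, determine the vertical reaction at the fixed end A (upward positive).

Release the roller at B. Primary structure: cantilever fixed at A.
Deflection at B on the released cantilever, summing each load's contribution:
  point load 112.8 at a = 2.33: Pa²(3L − a)/(6EI) = 2610/EI
  triangular load, peak 39.8 at the fixed end: w₀L⁴/(30EI) = 9924/EI
  δ_0 = 12534/EI
Tip deflection under a unit load at B: L³/(3EI) = 268.1/EI.
With EI = 33000 kip·ft²: δ_0 = 0.37982 ft and δ_{BB} = 0.008125 ft/kip.
Compatibility — the beam at B must follow the support down by 0.01667 ft: δ_0 − R_B·δ_{BB} = 0.01667, so R_B = (0.37982 − 0.01667)/0.008125 = 44.7 kip.
Vertical equilibrium: R_A = ΣP − R_B = 297.9 − 44.7 = 253.2 kip.

R_A = 253.2 kip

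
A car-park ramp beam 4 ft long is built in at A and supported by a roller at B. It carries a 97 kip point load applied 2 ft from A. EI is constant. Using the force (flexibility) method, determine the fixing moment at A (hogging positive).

M_A = 72.75 kip·ft

Take the reaction at B as the redundant and release it; the primary structure is a cantilever fixed at A.
Deflection at B on the released cantilever, summing each load's contribution:
  point load 97 at a = 2: Pa²(3L − a)/(6EI) = 646.7/EI
Tip deflection under a unit load at B: L³/(3EI) = 21.33/EI.
Compatibility at B: δ_0 − R_B·δ_{BB} = 0, so R_B = 646.7/21.33 = 30.31 kip.
Moment equilibrium about A: M_A = Σ(load moments about A) − R_B·L = 194 − 30.31×4 = 72.75 kip·ft.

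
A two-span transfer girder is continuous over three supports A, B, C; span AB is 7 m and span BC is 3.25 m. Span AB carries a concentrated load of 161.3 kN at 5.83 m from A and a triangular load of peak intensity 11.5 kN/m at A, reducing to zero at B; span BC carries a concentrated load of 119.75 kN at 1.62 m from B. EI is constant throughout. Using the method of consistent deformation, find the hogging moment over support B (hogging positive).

Take M_B as the redundant. Released structure: two simple spans AB and BC with a hinge at B.
End slopes at the hinge B, treating each span as simply supported:
  span AB: point load 161.3 at a = 5.83: Pab(L + a)/(6LEI) = 336.1/EI
  span AB: triangular load, peak 11.5: 7w₀L³/(360EI) = 76.7/EI
  span BC: point load 119.75 at a = 1.62: Pab(L + b)/(6LEI) = 79.13/EI
  relative rotation θ_0 = (412.8 + 79.13)/EI = 491.9/EI
A unit hogging moment at B produces rotation L₁/(3EI) + L₂/(3EI) = 3.417/EI.
Compatibility: M_B·(L₁+L₂)/(3EI) = θ_0, giving M_B = 144 kN·m (hogging).

M_B = 144 kN·m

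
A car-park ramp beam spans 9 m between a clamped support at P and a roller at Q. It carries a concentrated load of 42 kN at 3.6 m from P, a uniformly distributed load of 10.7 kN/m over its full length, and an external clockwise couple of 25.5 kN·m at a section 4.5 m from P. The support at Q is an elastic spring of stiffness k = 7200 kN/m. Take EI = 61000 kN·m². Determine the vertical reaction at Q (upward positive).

R_Q = 46.42 kN

Choose R_Q as the redundant. The primary structure is the cantilever fixed at P.
Downward deflection at the released point Q due to the loads:
  point load 42 at a = 3.6: Pa²(3L − a)/(6EI) = 2123/EI
  UDL 10.7: wL⁴/(8EI) = 8775/EI
  clockwise couple 25.5 at a = 4.5: M₀a(2L − a)/(2EI) = 774.6/EI
  δ_0 = 11673/EI
Tip deflection under a unit load at Q: L³/(3EI) = 243/EI.
With EI = 61000 kN·m²: δ_0 = 0.19136 m and δ_{QQ} = 0.003984 m/kN.
Compatibility — the spring shortens by R_Q/k under the reaction it provides: δ_0 − R_Q·δ_{QQ} = R_Q/k. With 1/k = 0.000139 m/kN, R_Q = δ_0 / (δ_{QQ} + 1/k) = 0.19136 / (0.003984 + 0.000139) = 46.42 kN.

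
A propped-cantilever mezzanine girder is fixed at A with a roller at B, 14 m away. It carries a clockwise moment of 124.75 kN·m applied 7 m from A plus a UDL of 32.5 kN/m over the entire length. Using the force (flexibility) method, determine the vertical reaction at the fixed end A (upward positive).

Release the roller at B. Primary structure: cantilever fixed at A.
Deflection at B on the released cantilever, summing each load's contribution:
  clockwise couple 124.75 at a = 7: M₀a(2L − a)/(2EI) = 9169/EI
  UDL 32.5: wL⁴/(8EI) = 156065/EI
  δ_0 = 165234/EI
Tip deflection under a unit load at B: L³/(3EI) = 914.7/EI.
The prop prevents deflection at B: R_B = δ_0/δ_{BB} = 165234/914.7 = 180.6 kN.
Vertical equilibrium: R_A = ΣP − R_B = 455 − 180.6 = 274.4 kN.

R_A = 274.4 kN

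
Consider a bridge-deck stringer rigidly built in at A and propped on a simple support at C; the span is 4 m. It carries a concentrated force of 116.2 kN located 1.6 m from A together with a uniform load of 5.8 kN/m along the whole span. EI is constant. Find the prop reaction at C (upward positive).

Remove the prop at C; the released (primary) structure is a cantilever built in at A.
Primary-structure tip deflection at C by superposition:
  point load 116.2 at a = 1.6: Pa²(3L − a)/(6EI) = 515.6/EI
  UDL 5.8: wL⁴/(8EI) = 185.6/EI
  δ_0 = 701.2/EI
Tip deflection under a unit load at C: L³/(3EI) = 21.33/EI.
Compatibility at C: δ_0 − R_C·δ_{CC} = 0, so R_C = 701.2/21.33 = 32.87 kN.

R_C = 32.87 kN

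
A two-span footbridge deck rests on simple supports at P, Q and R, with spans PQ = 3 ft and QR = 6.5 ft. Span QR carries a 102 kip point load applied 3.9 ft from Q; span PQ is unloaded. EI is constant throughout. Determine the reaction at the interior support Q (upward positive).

R_Q = 77.93 kip

Insert a hinge at Q; M_Q is the redundant, and each span becomes simply supported.
Rotations at Q on the released spans (each span's end-slope, ×1/EI):
  span QR: point load 102 at a = 3.9: Pab(L + b)/(6LEI) = 241.3/EI
  relative rotation θ_0 = (0 + 241.3)/EI = 241.3/EI
A unit hogging moment at Q produces rotation L₁/(3EI) + L₂/(3EI) = 3.167/EI.
Compatibility: M_Q·(L₁+L₂)/(3EI) = θ_0, giving M_Q = 76.21 kip·ft (hogging).
Span PQ, ΣM about P with M_Q applied at Q: R_Q^{PQ}·3 = 0 + 76.21, so R_Q^{PQ} = 25.4 kip and R_P = 0 − 25.4 = -25.4 kip.
Span QR, ΣM about R: R_Q^{QR}·6.5 = 265.2 + 76.21, so R_Q^{QR} = 52.52 kip and R_R = 102 − 52.52 = 49.48 kip.
R_Q = 25.4 + 52.52 = 77.93 kip.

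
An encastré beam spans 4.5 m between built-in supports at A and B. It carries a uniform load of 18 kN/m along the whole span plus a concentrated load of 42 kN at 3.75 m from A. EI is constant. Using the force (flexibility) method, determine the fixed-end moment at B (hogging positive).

Release both end moments; the primary structure is a simply-supported span AB with redundants M_A and M_B.
On the primary (simply-supported) span, the end slopes from the loading are:
  at A: UDL 18: wL³/(24EI) = 68.34/EI
  at B: UDL 18: wL³/(24EI) = 68.34/EI
  at A: point load 42 at a = 3.75: Pab(L + b)/(6LEI) = 22.97/EI
  at B: point load 42 at a = 3.75: Pab(L + a)/(6LEI) = 36.09/EI
  θ_A0 = 91.31/EI,  θ_B0 = 104.4/EI
Flexibility coefficients: a unit moment at one end gives L/(3EI) there and L/(6EI) at the far end, so f₁₁ = f₂₂ = 1.5/EI and f₁₂ = f₂₁ = 0.75/EI.
Compatibility — zero rotation at each built-in end:
  1.5 M_A + 0.75 M_B = 91.31
  0.75 M_A + 1.5 M_B = 104.4
Solving the pair gives M_A = 34.75 kN·m and M_B = 52.25 kN·m (hogging).

M_B = 52.25 kN·m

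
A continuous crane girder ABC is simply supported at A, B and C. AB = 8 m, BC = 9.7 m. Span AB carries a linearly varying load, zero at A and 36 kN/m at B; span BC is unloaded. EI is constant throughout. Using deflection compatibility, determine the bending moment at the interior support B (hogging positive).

Take M_B as the redundant. Released structure: two simple spans AB and BC with a hinge at B.
Rotations at B on the released spans (each span's end-slope, ×1/EI):
  span AB: triangular load, peak 36: w₀L³/(45EI) = 409.6/EI
  relative rotation θ_0 = (409.6 + 0)/EI = 409.6/EI
A unit hogging moment at B produces rotation L₁/(3EI) + L₂/(3EI) = 5.9/EI.
Slope continuity at B: θ_0 = M_B·5.9/EI, so M_B = 409.6/5.9 = 69.42 kN·m (hogging).

M_B = 69.42 kN·m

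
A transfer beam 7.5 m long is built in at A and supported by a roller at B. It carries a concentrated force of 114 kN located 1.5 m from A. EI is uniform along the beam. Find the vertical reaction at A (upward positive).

Remove the prop at B; the released (primary) structure is a cantilever built in at A.
Deflection at B on the released cantilever, summing each load's contribution:
  point load 114 at a = 1.5: Pa²(3L − a)/(6EI) = 897.8/EI
Tip deflection under a unit load at B: L³/(3EI) = 140.6/EI.
Compatibility at B: δ_0 − R_B·δ_{BB} = 0, so R_B = 897.8/140.6 = 6.384 kN.
Vertical equilibrium: R_A = ΣP − R_B = 114 − 6.384 = 107.6 kN.

R_A = 107.6 kN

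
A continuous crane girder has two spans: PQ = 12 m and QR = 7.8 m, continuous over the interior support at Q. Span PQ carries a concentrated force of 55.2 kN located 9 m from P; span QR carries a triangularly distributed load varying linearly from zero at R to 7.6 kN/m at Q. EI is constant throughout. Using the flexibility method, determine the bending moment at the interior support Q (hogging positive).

M_Q = 78.01 kN·m

Take M_Q as the redundant. Released structure: two simple spans PQ and QR with a hinge at Q.
Rotations at Q on the released spans (each span's end-slope, ×1/EI):
  span PQ: point load 55.2 at a = 9: Pab(L + a)/(6LEI) = 434.7/EI
  span QR: triangular load, peak 7.6: w₀L³/(45EI) = 80.15/EI
  relative rotation θ_0 = (434.7 + 80.15)/EI = 514.8/EI
A unit hogging moment at Q produces rotation L₁/(3EI) + L₂/(3EI) = 6.6/EI.
Slope continuity at Q: θ_0 = M_Q·6.6/EI, so M_Q = 514.8/6.6 = 78.01 kN·m (hogging).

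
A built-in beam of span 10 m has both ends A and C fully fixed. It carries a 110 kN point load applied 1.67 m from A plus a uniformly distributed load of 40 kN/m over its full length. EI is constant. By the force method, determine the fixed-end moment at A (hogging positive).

Release both end moments; the primary structure is a simply-supported span AC with redundants M_A and M_C.
On the primary (simply-supported) span, the end slopes from the loading are:
  at A: point load 110 at a = 1.67: Pab(L + b)/(6LEI) = 467.5/EI
  at C: point load 110 at a = 1.67: Pab(L + a)/(6LEI) = 297.6/EI
  at A: UDL 40: wL³/(24EI) = 1667/EI
  at C: UDL 40: wL³/(24EI) = 1667/EI
  θ_A0 = 2134/EI,  θ_C0 = 1964/EI
Flexibility coefficients: a unit moment at one end gives L/(3EI) there and L/(6EI) at the far end, so f₁₁ = f₂₂ = 3.333/EI and f₁₂ = f₂₁ = 1.667/EI.
Compatibility — zero rotation at each built-in end:
  3.333 M_A + 1.667 M_C = 2134
  1.667 M_A + 3.333 M_C = 1964
Solving the pair gives M_A = 460.8 kN·m and M_C = 358.9 kN·m (hogging).

M_A = 460.8 kN·m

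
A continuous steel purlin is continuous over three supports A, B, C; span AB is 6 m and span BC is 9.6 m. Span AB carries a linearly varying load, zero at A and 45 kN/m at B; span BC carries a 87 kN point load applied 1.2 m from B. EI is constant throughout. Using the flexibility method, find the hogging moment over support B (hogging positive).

Take M_B as the redundant. Released structure: two simple spans AB and BC with a hinge at B.
End slopes at the hinge B, treating each span as simply supported:
  span AB: triangular load, peak 45: w₀L³/(45EI) = 216/EI
  span BC: point load 87 at a = 1.2: Pab(L + b)/(6LEI) = 274.1/EI
  relative rotation θ_0 = (216 + 274.1)/EI = 490.1/EI
A unit hogging moment at B produces rotation L₁/(3EI) + L₂/(3EI) = 5.2/EI.
Slope continuity at B: θ_0 = M_B·5.2/EI, so M_B = 490.1/5.2 = 94.24 kN·m (hogging).

M_B = 94.24 kN·m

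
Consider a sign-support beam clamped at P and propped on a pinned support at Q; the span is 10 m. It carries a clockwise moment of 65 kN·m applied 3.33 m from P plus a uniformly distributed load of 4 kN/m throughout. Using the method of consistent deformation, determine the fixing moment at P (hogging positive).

Choose R_Q as the redundant. The primary structure is the cantilever fixed at P.
Primary-structure tip deflection at Q by superposition:
  clockwise couple 65 at a = 3.33: M₀a(2L − a)/(2EI) = 1804/EI
  UDL 4: wL⁴/(8EI) = 5000/EI
  δ_0 = 6804/EI
Tip deflection under a unit load at Q: L³/(3EI) = 333.3/EI.
The prop prevents deflection at Q: R_Q = δ_0/δ_{QQ} = 6804/333.3 = 20.41 kN.
Moment equilibrium about P: M_P = Σ(load moments about P) − R_Q·L = 265 − 20.41×10 = 60.88 kN·m.

M_P = 60.88 kN·m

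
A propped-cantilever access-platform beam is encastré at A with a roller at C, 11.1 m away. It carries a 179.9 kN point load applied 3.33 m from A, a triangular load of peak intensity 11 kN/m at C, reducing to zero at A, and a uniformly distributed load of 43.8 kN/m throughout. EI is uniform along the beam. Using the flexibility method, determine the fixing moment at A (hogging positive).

Release the roller at C. Primary structure: cantilever fixed at A.
Primary-structure tip deflection at C by superposition:
  point load 179.9 at a = 3.33: Pa²(3L − a)/(6EI) = 9964/EI
  triangular load, peak 11 at the free end: 11w₀L⁴/(120EI) = 15307/EI
  UDL 43.8: wL⁴/(8EI) = 83114/EI
  δ_0 = 108386/EI
Flexibility coefficient — unit upward force at C: δ_{CC} = L³/(3EI) = 455.9/EI.
Compatibility at C: δ_0 − R_C·δ_{CC} = 0, so R_C = 108386/455.9 = 237.8 kN.
Moment equilibrium about A: M_A = Σ(load moments about A) − R_C·L = 3749 − 237.8×11.1 = 1110 kN·m.

M_A = 1110 kN·m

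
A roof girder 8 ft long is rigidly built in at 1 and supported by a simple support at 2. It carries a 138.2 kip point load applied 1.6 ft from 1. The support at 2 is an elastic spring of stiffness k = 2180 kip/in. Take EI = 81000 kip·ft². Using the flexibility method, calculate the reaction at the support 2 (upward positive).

R_2 = 7.601 kip

Release the roller at 2. Primary structure: cantilever fixed at 1.
Free-end deflection of the primary structure under the applied loading (downward +):
  point load 138.2 at a = 1.6: Pa²(3L − a)/(6EI) = 1321/EI
Flexibility coefficient — unit upward force at 2: δ_{22} = L³/(3EI) = 170.7/EI.
With EI = 81000 kip·ft²: δ_0 = 0.016306 ft and δ_{22} = 0.002107 ft/kip.
Compatibility — the spring shortens by R_2/k under the reaction it provides: δ_0 − R_2·δ_{22} = R_2/k. With 1/k = 1/(2180×12) ft/kip = 0.000038 ft/kip, R_2 = δ_0 / (δ_{22} + 1/k) = 0.016306 / (0.002107 + 0.000038) = 7.601 kip.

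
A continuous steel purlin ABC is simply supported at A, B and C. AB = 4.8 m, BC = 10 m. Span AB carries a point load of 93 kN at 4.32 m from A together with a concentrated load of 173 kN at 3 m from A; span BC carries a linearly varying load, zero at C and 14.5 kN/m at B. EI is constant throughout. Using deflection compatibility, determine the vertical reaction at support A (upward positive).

R_A = 47.3 kN

Insert a hinge at B; M_B is the redundant, and each span becomes simply supported.
Rotations at B on the released spans (each span's end-slope, ×1/EI):
  span AB: point load 93 at a = 4.32: Pab(L + a)/(6LEI) = 61.07/EI
  span AB: point load 173 at a = 3: Pab(L + a)/(6LEI) = 253/EI
  span BC: triangular load, peak 14.5: w₀L³/(45EI) = 322.2/EI
  relative rotation θ_0 = (314.1 + 322.2)/EI = 636.3/EI
A unit hogging moment at B produces rotation L₁/(3EI) + L₂/(3EI) = 4.933/EI.
Slope continuity at B: θ_0 = M_B·4.933/EI, so M_B = 636.3/4.933 = 129 kN·m (hogging).
Span AB, ΣM about A with M_B applied at B: R_B^{AB}·4.8 = 920.8 + 129, so R_B^{AB} = 218.7 kN and R_A = 266 − 218.7 = 47.3 kN.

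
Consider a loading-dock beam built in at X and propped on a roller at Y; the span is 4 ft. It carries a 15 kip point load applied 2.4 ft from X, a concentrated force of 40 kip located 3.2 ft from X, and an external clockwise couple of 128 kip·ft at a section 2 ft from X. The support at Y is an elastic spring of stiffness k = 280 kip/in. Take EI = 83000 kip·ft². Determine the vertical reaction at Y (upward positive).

Remove the prop at Y; the released (primary) structure is a cantilever built in at X.
Deflection at Y on the released cantilever, summing each load's contribution:
  point load 15 at a = 2.4: Pa²(3L − a)/(6EI) = 138.2/EI
  point load 40 at a = 3.2: Pa²(3L − a)/(6EI) = 600.7/EI
  clockwise couple 128 at a = 2: M₀a(2L − a)/(2EI) = 768/EI
  δ_0 = 1507/EI
Flexibility coefficient — unit upward force at Y: δ_{YY} = L³/(3EI) = 21.33/EI.
With EI = 83000 kip·ft²: δ_0 = 0.018156 ft and δ_{YY} = 0.000257 ft/kip.
Compatibility — the spring shortens by R_Y/k under the reaction it provides: δ_0 − R_Y·δ_{YY} = R_Y/k. With 1/k = 1/(280×12) ft/kip = 0.000298 ft/kip, R_Y = δ_0 / (δ_{YY} + 1/k) = 0.018156 / (0.000257 + 0.000298) = 32.74 kip.

R_Y = 32.74 kip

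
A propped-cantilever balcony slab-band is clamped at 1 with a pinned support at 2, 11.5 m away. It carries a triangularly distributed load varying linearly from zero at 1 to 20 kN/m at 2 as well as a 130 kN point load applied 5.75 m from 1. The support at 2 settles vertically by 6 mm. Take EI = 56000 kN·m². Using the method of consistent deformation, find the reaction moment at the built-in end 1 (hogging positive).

M_1 = 442.2 kN·m

Remove the prop at 2; the released (primary) structure is a cantilever built in at 1.
Free-end deflection of the primary structure under the applied loading (downward +):
  triangular load, peak 20 at the free end: 11w₀L⁴/(120EI) = 32065/EI
  point load 130 at a = 5.75: Pa²(3L − a)/(6EI) = 20595/EI
  δ_0 = 52660/EI
Tip deflection under a unit load at 2: L³/(3EI) = 507/EI.
With EI = 56000 kN·m²: δ_0 = 0.94036 m and δ_{22} = 0.009053 m/kN.
Compatibility — the beam at 2 must follow the support down by 0.006 m: δ_0 − R_2·δ_{22} = 0.006, so R_2 = (0.94036 − 0.006)/0.009053 = 103.2 kN.
Moment equilibrium about 1: M_1 = Σ(load moments about 1) − R_2·L = 1629 − 103.2×11.5 = 442.2 kN·m.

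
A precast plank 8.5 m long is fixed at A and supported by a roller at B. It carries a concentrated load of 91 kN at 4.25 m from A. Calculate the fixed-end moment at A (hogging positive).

Take the reaction at B as the redundant and release it; the primary structure is a cantilever fixed at A.
Downward deflection at the released point B due to the loads:
  point load 91 at a = 4.25: Pa²(3L − a)/(6EI) = 5821/EI
Tip deflection under a unit load at B: L³/(3EI) = 204.7/EI.
The prop prevents deflection at B: R_B = δ_0/δ_{BB} = 5821/204.7 = 28.44 kN.
Moment equilibrium about A: M_A = Σ(load moments about A) − R_B·L = 386.8 − 28.44×8.5 = 145 kN·m.

M_A = 145 kN·m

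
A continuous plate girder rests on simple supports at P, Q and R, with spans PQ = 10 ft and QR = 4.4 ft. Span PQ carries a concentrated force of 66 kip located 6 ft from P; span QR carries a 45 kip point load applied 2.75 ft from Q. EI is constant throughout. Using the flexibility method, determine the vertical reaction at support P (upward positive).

Insert a hinge at Q; M_Q is the redundant, and each span becomes simply supported.
Rotations at Q on the released spans (each span's end-slope, ×1/EI):
  span PQ: point load 66 at a = 6: Pab(L + a)/(6LEI) = 422.4/EI
  span QR: point load 45 at a = 2.75: Pab(L + b)/(6LEI) = 46.79/EI
  relative rotation θ_0 = (422.4 + 46.79)/EI = 469.2/EI
A unit hogging moment at Q produces rotation L₁/(3EI) + L₂/(3EI) = 4.8/EI.
Slope continuity at Q: θ_0 = M_Q·4.8/EI, so M_Q = 469.2/4.8 = 97.75 kip·ft (hogging).
Span PQ, ΣM about P with M_Q applied at Q: R_Q^{PQ}·10 = 396 + 97.75, so R_Q^{PQ} = 49.37 kip and R_P = 66 − 49.37 = 16.63 kip.

R_P = 16.63 kip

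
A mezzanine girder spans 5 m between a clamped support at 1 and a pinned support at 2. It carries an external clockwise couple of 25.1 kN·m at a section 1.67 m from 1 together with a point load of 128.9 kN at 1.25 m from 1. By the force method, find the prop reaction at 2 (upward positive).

R_2 = 15.27 kN

Remove the prop at 2; the released (primary) structure is a cantilever built in at 1.
Primary-structure tip deflection at 2 by superposition:
  clockwise couple 25.1 at a = 1.67: M₀a(2L − a)/(2EI) = 174.6/EI
  point load 128.9 at a = 1.25: Pa²(3L − a)/(6EI) = 461.6/EI
  δ_0 = 636.1/EI
Tip deflection under a unit load at 2: L³/(3EI) = 41.67/EI.
Compatibility at 2: δ_0 − R_2·δ_{22} = 0, so R_2 = 636.1/41.67 = 15.27 kN.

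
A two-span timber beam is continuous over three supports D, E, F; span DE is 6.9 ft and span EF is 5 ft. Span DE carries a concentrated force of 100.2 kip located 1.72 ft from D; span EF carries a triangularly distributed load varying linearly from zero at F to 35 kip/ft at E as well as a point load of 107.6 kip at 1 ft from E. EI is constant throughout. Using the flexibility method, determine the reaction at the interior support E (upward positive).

Insert a hinge at E; M_E is the redundant, and each span becomes simply supported.
Rotations at E on the released spans (each span's end-slope, ×1/EI):
  span DE: point load 100.2 at a = 1.72: Pab(L + a)/(6LEI) = 185.9/EI
  span EF: triangular load, peak 35: w₀L³/(45EI) = 97.22/EI
  span EF: point load 107.6 at a = 1: Pab(L + b)/(6LEI) = 129.1/EI
  relative rotation θ_0 = (185.9 + 226.3)/EI = 412.2/EI
A unit hogging moment at E produces rotation L₁/(3EI) + L₂/(3EI) = 3.967/EI.
Compatibility: M_E·(L₁+L₂)/(3EI) = θ_0, giving M_E = 103.9 kip·ft (hogging).
Span DE, ΣM about D with M_E applied at E: R_E^{DE}·6.9 = 172.3 + 103.9, so R_E^{DE} = 40.04 kip and R_D = 100.2 − 40.04 = 60.16 kip.
Span EF, ΣM about F: R_E^{EF}·5 = 722.1 + 103.9, so R_E^{EF} = 165.2 kip and R_F = 195.1 − 165.2 = 29.9 kip.
R_E = 40.04 + 165.2 = 205.2 kip.

R_E = 205.2 kip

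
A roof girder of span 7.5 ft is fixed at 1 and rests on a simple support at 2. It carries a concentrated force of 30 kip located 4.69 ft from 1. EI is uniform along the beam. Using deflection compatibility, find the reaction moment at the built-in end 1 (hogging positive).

M_1 = 36.23 kip·ft

Release the roller at 2. Primary structure: cantilever fixed at 1.
Deflection at 2 on the released cantilever, summing each load's contribution:
  point load 30 at a = 4.69: Pa²(3L − a)/(6EI) = 1959/EI
Flexibility coefficient — unit upward force at 2: δ_{22} = L³/(3EI) = 140.6/EI.
Compatibility at 2: δ_0 − R_2·δ_{22} = 0, so R_2 = 1959/140.6 = 13.93 kip.
Moment equilibrium about 1: M_1 = Σ(load moments about 1) − R_2·L = 140.7 − 13.93×7.5 = 36.23 kip·ft.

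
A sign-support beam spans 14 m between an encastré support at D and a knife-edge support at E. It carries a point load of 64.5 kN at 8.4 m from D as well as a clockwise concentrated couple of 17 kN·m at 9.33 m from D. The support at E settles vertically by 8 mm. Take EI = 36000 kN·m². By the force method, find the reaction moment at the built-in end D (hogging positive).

M_D = 150.4 kN·m

Choose R_E as the redundant. The primary structure is the cantilever fixed at D.
Primary-structure tip deflection at E by superposition:
  point load 64.5 at a = 8.4: Pa²(3L − a)/(6EI) = 25486/EI
  clockwise couple 17 at a = 9.33: M₀a(2L − a)/(2EI) = 1481/EI
  δ_0 = 26967/EI
Flexibility coefficient — unit upward force at E: δ_{EE} = L³/(3EI) = 914.7/EI.
With EI = 36000 kN·m²: δ_0 = 0.74908 m and δ_{EE} = 0.025407 m/kN.
Compatibility — the beam at E must follow the support down by 0.008 m: δ_0 − R_E·δ_{EE} = 0.008, so R_E = (0.74908 − 0.008)/0.025407 = 29.17 kN.
Moment equilibrium about D: M_D = Σ(load moments about D) − R_E·L = 558.8 − 29.17×14 = 150.4 kN·m.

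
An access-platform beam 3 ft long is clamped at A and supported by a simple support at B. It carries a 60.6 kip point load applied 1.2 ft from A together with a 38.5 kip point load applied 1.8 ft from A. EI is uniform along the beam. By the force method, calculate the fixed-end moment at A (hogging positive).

M_A = 54.31 kip·ft

Remove the prop at B; the released (primary) structure is a cantilever built in at A.
Downward deflection at the released point B due to the loads:
  point load 60.6 at a = 1.2: Pa²(3L − a)/(6EI) = 113.4/EI
  point load 38.5 at a = 1.8: Pa²(3L − a)/(6EI) = 149.7/EI
  δ_0 = 263.1/EI
Flexibility coefficient — unit upward force at B: δ_{BB} = L³/(3EI) = 9/EI.
Compatibility at B: δ_0 − R_B·δ_{BB} = 0, so R_B = 263.1/9 = 29.24 kip.
Moment equilibrium about A: M_A = Σ(load moments about A) − R_B·L = 142 − 29.24×3 = 54.31 kip·ft.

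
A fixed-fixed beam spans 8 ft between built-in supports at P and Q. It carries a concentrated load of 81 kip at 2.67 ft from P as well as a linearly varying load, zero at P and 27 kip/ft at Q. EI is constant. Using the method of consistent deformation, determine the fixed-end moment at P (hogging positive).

Release both end moments; the primary structure is a simply-supported span PQ with redundants M_P and M_Q.
On the primary (simply-supported) span, the end slopes from the loading are:
  at P: point load 81 at a = 2.67: Pab(L + b)/(6LEI) = 320.1/EI
  at Q: point load 81 at a = 2.67: Pab(L + a)/(6LEI) = 256.2/EI
  at P: triangular load, peak 27: 7w₀L³/(360EI) = 268.8/EI
  at Q: triangular load, peak 27: w₀L³/(45EI) = 307.2/EI
  θ_P0 = 588.9/EI,  θ_Q0 = 563.4/EI
Flexibility coefficients: a unit moment at one end gives L/(3EI) there and L/(6EI) at the far end, so f₁₁ = f₂₂ = 2.667/EI and f₁₂ = f₂₁ = 1.333/EI.
Compatibility — zero rotation at each built-in end:
  2.667 M_P + 1.333 M_Q = 588.9
  1.333 M_P + 2.667 M_Q = 563.4
Solving the pair gives M_P = 153.6 kip·ft and M_Q = 134.5 kip·ft (hogging).

M_P = 153.6 kip·ft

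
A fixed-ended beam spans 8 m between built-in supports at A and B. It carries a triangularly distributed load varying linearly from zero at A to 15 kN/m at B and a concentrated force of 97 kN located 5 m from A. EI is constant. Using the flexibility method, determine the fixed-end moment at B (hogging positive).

M_B = 161.7 kN·m

Take the two fixed-end moments M_A, M_B as redundants; the released structure is the simple span AB.
On the primary (simply-supported) span, the end slopes from the loading are:
  at A: triangular load, peak 15: 7w₀L³/(360EI) = 149.3/EI
  at B: triangular load, peak 15: w₀L³/(45EI) = 170.7/EI
  at A: point load 97 at a = 5: Pab(L + b)/(6LEI) = 333.4/EI
  at B: point load 97 at a = 5: Pab(L + a)/(6LEI) = 394.1/EI
  θ_A0 = 482.8/EI,  θ_B0 = 564.7/EI
Flexibility coefficients: a unit moment at one end gives L/(3EI) there and L/(6EI) at the far end, so f₁₁ = f₂₂ = 2.667/EI and f₁₂ = f₂₁ = 1.333/EI.
Compatibility — zero rotation at each built-in end:
  2.667 M_A + 1.333 M_B = 482.8
  1.333 M_A + 2.667 M_B = 564.7
Solving the pair gives M_A = 100.2 kN·m and M_B = 161.7 kN·m (hogging).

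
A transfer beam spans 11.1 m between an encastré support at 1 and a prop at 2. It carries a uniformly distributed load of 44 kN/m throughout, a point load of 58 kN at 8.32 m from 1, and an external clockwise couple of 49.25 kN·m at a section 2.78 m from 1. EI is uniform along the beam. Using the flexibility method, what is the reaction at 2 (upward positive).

Release the roller at 2. Primary structure: cantilever fixed at 1.
Free-end deflection of the primary structure under the applied loading (downward +):
  UDL 44: wL⁴/(8EI) = 83494/EI
  point load 58 at a = 8.32: Pa²(3L − a)/(6EI) = 16715/EI
  clockwise couple 49.25 at a = 2.78: M₀a(2L − a)/(2EI) = 1329/EI
  δ_0 = 101539/EI
Tip deflection under a unit load at 2: L³/(3EI) = 455.9/EI.
Compatibility at 2: δ_0 − R_2·δ_{22} = 0, so R_2 = 101539/455.9 = 222.7 kN.

R_2 = 222.7 kN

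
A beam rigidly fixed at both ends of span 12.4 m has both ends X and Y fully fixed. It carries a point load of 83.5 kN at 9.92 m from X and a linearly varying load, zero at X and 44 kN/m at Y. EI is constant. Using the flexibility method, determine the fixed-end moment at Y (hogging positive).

Release both end moments; the primary structure is a simply-supported span XY with redundants M_X and M_Y.
On the primary (simply-supported) span, the end slopes from the loading are:
  at X: point load 83.5 at a = 9.92: Pab(L + b)/(6LEI) = 410.8/EI
  at Y: point load 83.5 at a = 9.92: Pab(L + a)/(6LEI) = 616.3/EI
  at X: triangular load, peak 44: 7w₀L³/(360EI) = 1631/EI
  at Y: triangular load, peak 44: w₀L³/(45EI) = 1864/EI
  θ_X0 = 2042/EI,  θ_Y0 = 2481/EI
Flexibility coefficients: a unit moment at one end gives L/(3EI) there and L/(6EI) at the far end, so f₁₁ = f₂₂ = 4.133/EI and f₁₂ = f₂₁ = 2.067/EI.
Compatibility — zero rotation at each built-in end:
  4.133 M_X + 2.067 M_Y = 2042
  2.067 M_X + 4.133 M_Y = 2481
Solving the pair gives M_X = 258.6 kN·m and M_Y = 470.8 kN·m (hogging).

M_Y = 470.8 kN·m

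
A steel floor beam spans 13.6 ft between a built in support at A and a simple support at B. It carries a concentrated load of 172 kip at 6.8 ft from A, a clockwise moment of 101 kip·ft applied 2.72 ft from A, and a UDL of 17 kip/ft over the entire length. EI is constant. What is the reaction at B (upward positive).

R_B = 144.5 kip

Choose R_B as the redundant. The primary structure is the cantilever fixed at A.
Free-end deflection of the primary structure under the applied loading (downward +):
  point load 172 at a = 6.8: Pa²(3L − a)/(6EI) = 45069/EI
  clockwise couple 101 at a = 2.72: M₀a(2L − a)/(2EI) = 3363/EI
  UDL 17: wL⁴/(8EI) = 72697/EI
  δ_0 = 121128/EI
Tip deflection under a unit load at B: L³/(3EI) = 838.5/EI.
The prop prevents deflection at B: R_B = δ_0/δ_{BB} = 121128/838.5 = 144.5 kip.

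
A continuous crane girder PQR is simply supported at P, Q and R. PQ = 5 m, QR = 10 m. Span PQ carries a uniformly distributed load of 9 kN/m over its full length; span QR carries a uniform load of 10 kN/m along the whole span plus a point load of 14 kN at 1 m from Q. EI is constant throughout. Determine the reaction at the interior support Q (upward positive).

R_Q = 115.3 kN

Release continuity at Q by inserting a hinge; the redundant is the internal moment M_Q. The primary structure is two simply-supported spans PQ and QR.
Discontinuity in slope at Q on the released structure — sum the simple-span end rotations:
  span PQ: UDL 9: wL³/(24EI) = 46.88/EI
  span QR: UDL 10: wL³/(24EI) = 416.7/EI
  span QR: point load 14 at a = 1: Pab(L + b)/(6LEI) = 39.9/EI
  relative rotation θ_0 = (46.88 + 456.6)/EI = 503.4/EI
A unit hogging moment at Q produces rotation L₁/(3EI) + L₂/(3EI) = 5/EI.
Compatibility: M_Q·(L₁+L₂)/(3EI) = θ_0, giving M_Q = 100.7 kN·m (hogging).
Span PQ, ΣM about P with M_Q applied at Q: R_Q^{PQ}·5 = 112.5 + 100.7, so R_Q^{PQ} = 42.64 kN and R_P = 45 − 42.64 = 2.362 kN.
Span QR, ΣM about R: R_Q^{QR}·10 = 626 + 100.7, so R_Q^{QR} = 72.67 kN and R_R = 114 − 72.67 = 41.33 kN.
R_Q = 42.64 + 72.67 = 115.3 kN.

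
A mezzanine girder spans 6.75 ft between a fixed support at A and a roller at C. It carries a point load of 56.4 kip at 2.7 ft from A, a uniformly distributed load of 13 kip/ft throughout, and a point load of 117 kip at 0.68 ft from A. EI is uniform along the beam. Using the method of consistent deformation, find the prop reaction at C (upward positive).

R_C = 46.36 kip

Release the roller at C. Primary structure: cantilever fixed at A.
Primary-structure tip deflection at C by superposition:
  point load 56.4 at a = 2.7: Pa²(3L − a)/(6EI) = 1203/EI
  UDL 13: wL⁴/(8EI) = 3373/EI
  point load 117 at a = 0.68: Pa²(3L − a)/(6EI) = 176.5/EI
  δ_0 = 4752/EI
Tip deflection under a unit load at C: L³/(3EI) = 102.5/EI.
The prop prevents deflection at C: R_C = δ_0/δ_{CC} = 4752/102.5 = 46.36 kip.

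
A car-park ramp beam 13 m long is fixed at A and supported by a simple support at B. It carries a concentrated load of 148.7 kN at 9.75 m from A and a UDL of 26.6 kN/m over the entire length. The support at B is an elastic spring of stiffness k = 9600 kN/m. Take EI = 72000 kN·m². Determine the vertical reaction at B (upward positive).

R_B = 221.5 kN

Choose R_B as the redundant. The primary structure is the cantilever fixed at A.
Free-end deflection of the primary structure under the applied loading (downward +):
  point load 148.7 at a = 9.75: Pa²(3L − a)/(6EI) = 68912/EI
  UDL 26.6: wL⁴/(8EI) = 94965/EI
  δ_0 = 163877/EI
Tip deflection under a unit load at B: L³/(3EI) = 732.3/EI.
With EI = 72000 kN·m²: δ_0 = 2.2761 m and δ_{BB} = 0.010171 m/kN.
Compatibility — the spring shortens by R_B/k under the reaction it provides: δ_0 − R_B·δ_{BB} = R_B/k. With 1/k = 0.000104 m/kN, R_B = δ_0 / (δ_{BB} + 1/k) = 2.2761 / (0.010171 + 0.000104) = 221.5 kN.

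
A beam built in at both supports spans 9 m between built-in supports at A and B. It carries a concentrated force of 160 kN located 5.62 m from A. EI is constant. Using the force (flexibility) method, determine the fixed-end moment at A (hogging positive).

Take the two fixed-end moments M_A, M_B as redundants; the released structure is the simple span AB.
On the primary (simply-supported) span, the end slopes from the loading are:
  at A: point load 160 at a = 5.62: Pab(L + b)/(6LEI) = 696.8/EI
  at B: point load 160 at a = 5.62: Pab(L + a)/(6LEI) = 822.9/EI
  θ_A0 = 696.8/EI,  θ_B0 = 822.9/EI
Flexibility coefficients: a unit moment at one end gives L/(3EI) there and L/(6EI) at the far end, so f₁₁ = f₂₂ = 3/EI and f₁₂ = f₂₁ = 1.5/EI.
Compatibility — zero rotation at each built-in end:
  3 M_A + 1.5 M_B = 696.8
  1.5 M_A + 3 M_B = 822.9
Solving the pair gives M_A = 126.8 kN·m and M_B = 210.9 kN·m (hogging).

M_A = 126.8 kN·m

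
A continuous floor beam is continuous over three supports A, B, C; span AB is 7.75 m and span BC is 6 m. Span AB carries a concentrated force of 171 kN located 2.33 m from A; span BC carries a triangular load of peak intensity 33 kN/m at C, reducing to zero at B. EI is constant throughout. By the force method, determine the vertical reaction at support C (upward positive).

Release continuity at B by inserting a hinge; the redundant is the internal moment M_B. The primary structure is two simply-supported spans AB and BC.
End slopes at the hinge B, treating each span as simply supported:
  span AB: point load 171 at a = 2.33: Pab(L + a)/(6LEI) = 468.1/EI
  span BC: triangular load, peak 33: 7w₀L³/(360EI) = 138.6/EI
  relative rotation θ_0 = (468.1 + 138.6)/EI = 606.7/EI
A unit hogging moment at B produces rotation L₁/(3EI) + L₂/(3EI) = 4.583/EI.
Compatibility: M_B·(L₁+L₂)/(3EI) = θ_0, giving M_B = 132.4 kN·m (hogging).
Span BC, ΣM about C: R_B^{BC}·6 = 198 + 132.4, so R_B^{BC} = 55.06 kN and R_C = 99 − 55.06 = 43.94 kN.

R_C = 43.94 kN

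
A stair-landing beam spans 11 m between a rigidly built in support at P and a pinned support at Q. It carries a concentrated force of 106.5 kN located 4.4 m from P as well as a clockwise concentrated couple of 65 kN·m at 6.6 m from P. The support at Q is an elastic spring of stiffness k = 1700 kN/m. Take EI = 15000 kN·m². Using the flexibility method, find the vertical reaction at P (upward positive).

Release the roller at Q. Primary structure: cantilever fixed at P.
Free-end deflection of the primary structure under the applied loading (downward +):
  point load 106.5 at a = 4.4: Pa²(3L − a)/(6EI) = 9828/EI
  clockwise couple 65 at a = 6.6: M₀a(2L − a)/(2EI) = 3303/EI
  δ_0 = 13131/EI
Flexibility coefficient — unit upward force at Q: δ_{QQ} = L³/(3EI) = 443.7/EI.
With EI = 15000 kN·m²: δ_0 = 0.87543 m and δ_{QQ} = 0.029578 m/kN.
Compatibility — the spring shortens by R_Q/k under the reaction it provides: δ_0 − R_Q·δ_{QQ} = R_Q/k. With 1/k = 0.000588 m/kN, R_Q = δ_0 / (δ_{QQ} + 1/k) = 0.87543 / (0.029578 + 0.000588) = 29.02 kN.
Vertical equilibrium: R_P = ΣP − R_Q = 106.5 − 29.02 = 77.48 kN.

R_P = 77.48 kN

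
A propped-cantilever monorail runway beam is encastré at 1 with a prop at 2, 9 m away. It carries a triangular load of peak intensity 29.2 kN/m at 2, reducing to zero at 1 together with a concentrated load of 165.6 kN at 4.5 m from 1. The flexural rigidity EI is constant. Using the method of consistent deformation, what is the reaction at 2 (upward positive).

Remove the prop at 2; the released (primary) structure is a cantilever built in at 1.
Deflection at 2 on the released cantilever, summing each load's contribution:
  triangular load, peak 29.2 at the free end: 11w₀L⁴/(120EI) = 17562/EI
  point load 165.6 at a = 4.5: Pa²(3L − a)/(6EI) = 12575/EI
  δ_0 = 30137/EI
Tip deflection under a unit load at 2: L³/(3EI) = 243/EI.
The prop prevents deflection at 2: R_2 = δ_0/δ_{22} = 30137/243 = 124 kN.

R_2 = 124 kN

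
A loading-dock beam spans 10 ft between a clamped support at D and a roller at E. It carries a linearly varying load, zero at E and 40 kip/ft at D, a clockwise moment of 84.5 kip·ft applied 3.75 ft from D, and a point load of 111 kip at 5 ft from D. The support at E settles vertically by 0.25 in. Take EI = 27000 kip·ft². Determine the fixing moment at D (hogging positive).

Release the roller at E. Primary structure: cantilever fixed at D.
Free-end deflection of the primary structure under the applied loading (downward +):
  triangular load, peak 40 at the fixed end: w₀L⁴/(30EI) = 13333/EI
  clockwise couple 84.5 at a = 3.75: M₀a(2L − a)/(2EI) = 2575/EI
  point load 111 at a = 5: Pa²(3L − a)/(6EI) = 11562/EI
  δ_0 = 27470/EI
Flexibility coefficient — unit upward force at E: δ_{EE} = L³/(3EI) = 333.3/EI.
With EI = 27000 kip·ft²: δ_0 = 1.0174 ft and δ_{EE} = 0.012346 ft/kip.
Compatibility — the beam at E must follow the support down by 0.02083 ft: δ_0 − R_E·δ_{EE} = 0.02083, so R_E = (1.0174 − 0.02083)/0.012346 = 80.72 kip.
Moment equilibrium about D: M_D = Σ(load moments about D) − R_E·L = 1306 − 80.72×10 = 498.9 kip·ft.

M_D = 498.9 kip·ft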